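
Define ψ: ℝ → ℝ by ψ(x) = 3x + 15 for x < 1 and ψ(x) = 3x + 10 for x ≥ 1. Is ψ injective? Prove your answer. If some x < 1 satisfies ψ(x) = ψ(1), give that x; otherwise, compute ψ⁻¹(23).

-2/3

Both pieces are strictly increasing (slopes 3 and 3), so each is injective on its own interval.
The left piece maps (−∞, 1) onto (−∞, 18); the right piece maps [1, ∞) onto [13, ∞).
These images overlap. In particular ψ(1) = 13 (right piece), and solving 3x + 15 = 13 on the left piece gives x = −2/3 < 1.
So ψ(−2/3) = ψ(1) with −2/3 ≠ 1, and ψ is not injective. This x = −2/3 is the requested value below 1.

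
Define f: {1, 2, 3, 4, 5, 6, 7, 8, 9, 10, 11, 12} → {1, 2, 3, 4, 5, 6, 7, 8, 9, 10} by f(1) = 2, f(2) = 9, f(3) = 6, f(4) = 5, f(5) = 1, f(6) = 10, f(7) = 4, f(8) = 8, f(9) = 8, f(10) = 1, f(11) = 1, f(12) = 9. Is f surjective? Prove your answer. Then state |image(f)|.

No element maps to 3, so f is not surjective.
The image of f is {1, 2, 4, 5, 6, 8, 9, 10}, which has 8 elements.

8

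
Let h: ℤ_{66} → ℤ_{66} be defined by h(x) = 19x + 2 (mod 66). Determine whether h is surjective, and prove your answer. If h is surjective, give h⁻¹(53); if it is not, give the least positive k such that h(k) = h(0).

Recall that h is surjective if every y in the codomain equals h(x) for some x in the domain.
Since gcd(19, 66) = 1, 19 is invertible modulo 66. Euclid's algorithm: 66 = 3·19 + 9, 19 = 2·9 + 1; back-substituting gives 1 = 7·19 − 2·66, so 19⁻¹ ≡ 7 (mod 66).
Then y ↦ 7(y − 2) is a two-sided inverse to h, so every y ∈ ℤ_{66} has a preimage.
Hence h is surjective.
Since h is surjective, we compute h⁻¹(53): solve 19x + 2 ≡ 53 (mod 66), i.e. 19x ≡ 51 (mod 66).
Multiplying by 19⁻¹ = 7 gives x ≡ 7·51 = 357 = 5·66 + 27 ≡ 27 (mod 66).
Check: h(27) = 19·27 + 2 = 515 = 7·66 + 53 ≡ 53 (mod 66).

27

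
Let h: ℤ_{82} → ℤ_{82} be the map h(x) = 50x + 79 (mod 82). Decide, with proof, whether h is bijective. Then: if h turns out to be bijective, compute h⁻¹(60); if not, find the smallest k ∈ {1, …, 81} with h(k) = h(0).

By definition, h is injective when h(s) = h(t) forces s = t.
We have gcd(50, 82) = 2 > 1. Taking s = 0 and t = 41: h(0) = 79 and h(41) = 50·41 + 79 = 2129 ≡ 79 (mod 82).
So h(0) = h(41) while 0 ≠ 41, thus h is not injective, hence not bijective.
Since h is not bijective, we find the least positive k with h(k) = h(0): this means 50k ≡ 0 (mod 82), i.e. 82 ∣ 50k. Since gcd(50, 82) = 2, dividing through by 2 this holds exactly when 41 ∣ 25k, and as gcd(25, 41) = 1, exactly when 41 ∣ k.
The smallest positive such k is 41.

41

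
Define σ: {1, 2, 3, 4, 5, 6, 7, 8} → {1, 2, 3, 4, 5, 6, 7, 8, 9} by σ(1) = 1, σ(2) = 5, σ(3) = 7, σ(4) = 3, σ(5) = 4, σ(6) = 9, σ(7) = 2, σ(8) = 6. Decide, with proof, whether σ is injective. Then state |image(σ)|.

8

The values σ(1), …, σ(8) are 1, 5, 7, 3, 4, 9, 2, 6 — all distinct.
So σ(s) = σ(t) only when s = t, and σ is injective.
The image of σ is {1, 2, 3, 4, 5, 6, 7, 9}, which has 8 elements.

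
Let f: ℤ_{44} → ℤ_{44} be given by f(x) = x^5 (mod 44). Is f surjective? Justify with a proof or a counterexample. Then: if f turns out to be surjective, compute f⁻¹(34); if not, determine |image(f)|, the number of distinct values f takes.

9

f(1) = 1^5 = 1.
f(5): Repeated squaring mod 44: 5^1 ≡ 5, 5^2 ≡ 5² = 25, 5^4 ≡ 25² = 625 ≡ 9. Since 5 = 4 + 1, 5^5 ≡ 9·5: 9·5 = 45 ≡ 1. So 5^5 ≡ 1 (mod 44).
So f(1) = f(5) = 1 while 1 ≠ 5, so f is not injective.
A non-injective map from the 44-element set ℤ_{44} to itself takes at most 43 distinct values, so it cannot be surjective. So f is not surjective.
Since f is not surjective, we determine |image(f)|. Computing x^5 mod 44 for each x (by repeated squaring, reducing mod 44 at every step), the values f(0), f(1), …, f(43) are: 0, 1, 32, 23, 12, 1, 32, 43, 32, 1, 32, 11, 12, 21, 12, 23, 12, 21, 32, 43, 12, 21, 0, 23, 32, 1, 12, 23, 32, 21, 32, 23, 32, 33, 12, 43, 12, 1, 12, 43, 32, 21, 12, 43.
The distinct values are {0, 1, 11, 12, 21, 23, 32, 33, 43}; there are 9 of them.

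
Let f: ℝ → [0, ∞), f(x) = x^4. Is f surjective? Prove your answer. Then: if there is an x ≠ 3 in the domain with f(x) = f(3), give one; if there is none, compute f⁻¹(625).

-3

For any y ∈ [0, ∞), x = y^{1/4} ∈ ℝ satisfies x^4 = y, so f is surjective.
For the follow-up, such an x exists: taking x = −3 ∈ ℝ gives f(−3) = 81 = f(3) with −3 ≠ 3.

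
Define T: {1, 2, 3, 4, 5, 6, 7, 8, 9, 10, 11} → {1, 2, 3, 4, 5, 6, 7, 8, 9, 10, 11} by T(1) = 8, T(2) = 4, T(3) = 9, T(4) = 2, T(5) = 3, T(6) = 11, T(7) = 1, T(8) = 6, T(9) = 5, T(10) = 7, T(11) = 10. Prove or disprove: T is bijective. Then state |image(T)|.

The values 8, 4, 9, 2, 3, 11, 1, 6, 5, 7, 10 are a permutation of {1, 2, 3, 4, 5, 6, 7, 8, 9, 10, 11}: each element appears exactly once.
So T is injective and surjective, hence bijective.
The image of T is {1, 2, 3, 4, 5, 6, 7, 8, 9, 10, 11}, which has 11 elements.

11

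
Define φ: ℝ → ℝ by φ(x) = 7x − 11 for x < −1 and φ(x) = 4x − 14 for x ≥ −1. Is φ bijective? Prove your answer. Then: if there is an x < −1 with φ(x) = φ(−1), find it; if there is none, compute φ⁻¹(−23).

Both pieces are strictly increasing (slopes 7 and 4), so each is injective on its own interval.
The left piece maps (−∞, −1) onto (−∞, −18); the right piece maps [−1, ∞) onto [−18, ∞).
Since −18 = −18, the images partition ℝ: φ is injective and surjective, hence bijective.
Because the two images are disjoint, no x < −1 has φ(x) = φ(−1), so we compute φ⁻¹(−23): −23 lies in (−∞, −18), so solve 7x − 11 = −23: x = (−23 + 11)/7 = −12/7.

-12/7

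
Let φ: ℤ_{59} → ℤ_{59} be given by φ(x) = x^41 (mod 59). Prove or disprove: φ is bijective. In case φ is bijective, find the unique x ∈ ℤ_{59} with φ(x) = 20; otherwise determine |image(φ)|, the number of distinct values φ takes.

28

Since 59 is prime, the nonzero elements of ℤ_{59} form a cyclic group of order 58.
As gcd(41, 58) = 1, raising to the 41st power is a bijection on this group: if s^41 ≡ t^41 then (st^{−1})^41 = 1, and the only element of order dividing gcd(41, 58) = 1 is 1, so s = t.
With φ(0) = 0 this makes φ injective on all of ℤ_{59}, hence bijective (finite equal-size domain and codomain). In particular φ is bijective.
Since φ is bijective, we find the preimage of 20. The inverse of x ↦ x^41 on (ℤ_{59})^× is x ↦ x^17, because 41·17 = 697 = 12·58 + 1 ≡ 1 (mod 58) and x^{58} = 1 for x ≠ 0 (Fermat). So φ⁻¹(20) = 20^17 mod 59.
Repeated squaring mod 59: 20^1 ≡ 20, 20^2 ≡ 20² = 400 ≡ 46, 20^4 ≡ 46² = 2116 ≡ 51, 20^8 ≡ 51² = 2601 ≡ 5, 20^16 ≡ 5² = 25. Since 17 = 16 + 1, 20^17 ≡ 25·20: 25·20 = 500 ≡ 28. So 20^17 ≡ 28 (mod 59).
Hence φ⁻¹(20) = 28.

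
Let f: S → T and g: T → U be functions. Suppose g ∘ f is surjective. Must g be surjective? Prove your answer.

surjective

Let c ∈ U. Since g ∘ f is surjective, some a ∈ S has g(f(a)) = c. Then b = f(a) ∈ T satisfies g(b) = c. So g is surjective.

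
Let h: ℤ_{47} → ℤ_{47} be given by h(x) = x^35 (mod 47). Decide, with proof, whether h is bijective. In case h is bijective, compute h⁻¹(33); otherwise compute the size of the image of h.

Since 47 is prime, the nonzero elements of ℤ_{47} form a cyclic group of order 46.
As gcd(35, 46) = 1, raising to the 35th power is a bijection on this group: if a^35 ≡ b^35 then (ab^{−1})^35 = 1, and the only element of order dividing gcd(35, 46) = 1 is 1, so a = b.
With h(0) = 0 this makes h injective on all of ℤ_{47}, hence bijective (finite equal-size domain and codomain). In particular h is bijective.
Since h is bijective, we find the preimage of 33. The inverse of x ↦ x^35 on (ℤ_{47})^× is x ↦ x^25, because 35·25 = 875 = 19·46 + 1 ≡ 1 (mod 46) and x^{46} = 1 for x ≠ 0 (Fermat). So h⁻¹(33) = 33^25 mod 47.
Repeated squaring mod 47: 33^1 ≡ 33, 33^2 ≡ 33² = 1089 ≡ 8, 33^4 ≡ 8² = 64 ≡ 17, 33^8 ≡ 17² = 289 ≡ 7, 33^16 ≡ 7² = 49 ≡ 2. Since 25 = 16 + 8 + 1, 33^25 ≡ 2·7·33: 2·7 = 14, then 14·33 = 462 ≡ 39. So 33^25 ≡ 39 (mod 47).
Hence h⁻¹(33) = 39.

39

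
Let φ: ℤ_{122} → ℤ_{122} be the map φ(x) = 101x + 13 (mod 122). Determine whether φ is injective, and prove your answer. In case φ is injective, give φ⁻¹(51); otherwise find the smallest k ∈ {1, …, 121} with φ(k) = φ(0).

Suppose φ(a) = φ(b) in ℤ_{122}. Then 101a + 13 ≡ 101b + 13 (mod 122), therefore 101(a − b) ≡ 0 (mod 122).
Since gcd(101, 122) = 1, 101 is invertible modulo 122, therefore a − b ≡ 0 (mod 122), i.e. a = b.
Thus φ is injective.
We now compute 101⁻¹ mod 122 explicitly. Euclid's algorithm: 122 = 1·101 + 21, 101 = 4·21 + 17, 21 = 1·17 + 4, 17 = 4·4 + 1; back-substituting gives 1 = 29·101 − 24·122, so 101⁻¹ ≡ 29 (mod 122).
Since φ is injective, we compute φ⁻¹(51): solve 101x + 13 ≡ 51 (mod 122), i.e. 101x ≡ 38 (mod 122).
Multiplying by 101⁻¹ = 29 gives x ≡ 29·38 = 1102 = 9·122 + 4 ≡ 4 (mod 122).
Check: φ(4) = 101·4 + 13 = 417 = 3·122 + 51 ≡ 51 (mod 122).

4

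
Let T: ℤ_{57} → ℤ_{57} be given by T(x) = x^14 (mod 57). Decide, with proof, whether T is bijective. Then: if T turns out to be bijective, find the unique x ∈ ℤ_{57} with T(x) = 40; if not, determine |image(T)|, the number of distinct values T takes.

T(8): Repeated squaring mod 57: 8^1 ≡ 8, 8^2 ≡ 8² = 64 ≡ 7, 8^4 ≡ 7² = 49, 8^8 ≡ 49² = 2401 ≡ 7. Since 14 = 8 + 4 + 2, 8^14 ≡ 7·49·7: 7·49 = 343 ≡ 1, then 1·7 = 7. So 8^14 ≡ 7 (mod 57).
T(11): Repeated squaring mod 57: 11^1 ≡ 11, 11^2 ≡ 11² = 121 ≡ 7, 11^4 ≡ 7² = 49, 11^8 ≡ 49² = 2401 ≡ 7. Since 14 = 8 + 4 + 2, 11^14 ≡ 7·49·7: 7·49 = 343 ≡ 1, then 1·7 = 7. So 11^14 ≡ 7 (mod 57).
So T(8) = T(11) = 7 while 8 ≠ 11, hence T is not injective, hence not bijective.
Since T is not bijective, we determine |image(T)|. Computing x^14 mod 57 for each x (by repeated squaring, reducing mod 57 at every step), the values T(0), T(1), …, T(56) are: 0, 1, 25, 42, 55, 28, 24, 49, 7, 54, 16, 7, 30, 43, 28, 36, 4, 25, 39, 19, 1, 6, 4, 55, 9, 43, 49, 45, 16, 16, 45, 49, 43, 9, 55, 4, 6, 1, 19, 39, 25, 4, 36, 28, 43, 30, 7, 16, 54, 7, 49, 24, 28, 55, 42, 25, 1.
The distinct values are {0, 1, 4, 6, 7, 9, 16, 19, 24, 25, 28, 30, 36, 39, 42, 43, 45, 49, 54, 55}; there are 20 of them.

20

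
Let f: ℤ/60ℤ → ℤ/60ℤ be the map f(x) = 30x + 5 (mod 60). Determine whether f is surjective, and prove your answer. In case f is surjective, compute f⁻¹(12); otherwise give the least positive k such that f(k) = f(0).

By definition, f is surjective if every y in the codomain equals f(x) for some x in the domain.
Since gcd(30, 60) = 30, we have 30x ≡ 0 (mod 30) for all x, so f(x) ≡ 5 (mod 30).
But 0 ≢ 5 (mod 30), so 0 ∈ ℤ/60ℤ has no preimage. Therefore f is not surjective.
Since f is not surjective, we find the least positive k with f(k) = f(0): this means 30k ≡ 0 (mod 60), i.e. 60 ∣ 30k. Since gcd(30, 60) = 30, dividing through by 30 this holds exactly when 2 ∣ k.
The smallest positive such k is 2.

2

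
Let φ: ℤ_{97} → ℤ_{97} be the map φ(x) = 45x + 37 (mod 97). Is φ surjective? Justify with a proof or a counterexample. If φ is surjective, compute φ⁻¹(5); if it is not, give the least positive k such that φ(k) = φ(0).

By definition, surjectivity means every element of the codomain has a preimage under φ.
Since gcd(45, 97) = 1, 45 is invertible modulo 97. Euclid's algorithm: 97 = 2·45 + 7, 45 = 6·7 + 3, 7 = 2·3 + 1; back-substituting gives 1 = 69·45 − 32·97, so 45⁻¹ ≡ 69 (mod 97).
For any y ∈ ℤ_{97}, x = 69(y − 37) mod 97 satisfies φ(x) = 45·69(y − 37) + 37 ≡ y (since 45·69 ≡ 1 mod 97). So every y has a preimage.
Hence φ is surjective.
Since φ is surjective, we compute φ⁻¹(5): solve 45x + 37 ≡ 5 (mod 97), i.e. 45x ≡ 65 (mod 97).
Multiplying by 45⁻¹ = 69 gives x ≡ 69·65 = 4485 = 46·97 + 23 ≡ 23 (mod 97).
Check: φ(23) = 45·23 + 37 = 1072 = 11·97 + 5 ≡ 5 (mod 97).

23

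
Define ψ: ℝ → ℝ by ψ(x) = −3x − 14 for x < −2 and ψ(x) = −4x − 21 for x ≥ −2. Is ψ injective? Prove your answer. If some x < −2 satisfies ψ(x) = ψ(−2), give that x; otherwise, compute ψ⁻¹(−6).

-8/3

Both pieces are strictly decreasing (slopes −3 and −4), so each is injective on its own interval.
The left piece maps (−∞, −2) onto (−8, ∞); the right piece maps [−2, ∞) onto (−∞, −13].
These images are disjoint, so no value is attained by both pieces. So ψ is injective.
Because the two images are disjoint, no x < −2 has ψ(x) = ψ(−2), so we compute ψ⁻¹(−6): −6 lies in (−8, ∞), so solve −3x − 14 = −6: x = (−6 + 14)/(−3) = −8/3.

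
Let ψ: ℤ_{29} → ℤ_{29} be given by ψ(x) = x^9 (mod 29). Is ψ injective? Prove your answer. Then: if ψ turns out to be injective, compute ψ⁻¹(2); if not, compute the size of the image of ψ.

11

Since 29 is prime, the nonzero elements of ℤ_{29} form a cyclic group of order 28.
As gcd(9, 28) = 1, raising to the 9th power is a bijection on this group: if u^9 ≡ v^9 then (uv^{−1})^9 = 1, and the only element of order dividing gcd(9, 28) = 1 is 1, so u = v.
With ψ(0) = 0 this makes ψ injective on all of ℤ_{29}, hence bijective (finite equal-size domain and codomain). In particular ψ is injective.
Since ψ is injective, we find the preimage of 2. The inverse of x ↦ x^9 on (ℤ_{29})^× is x ↦ x^25, because 9·25 = 225 = 8·28 + 1 ≡ 1 (mod 28) and x^{28} = 1 for x ≠ 0 (Fermat). So ψ⁻¹(2) = 2^25 mod 29.
Repeated squaring mod 29: 2^1 ≡ 2, 2^2 ≡ 2² = 4, 2^4 ≡ 4² = 16, 2^8 ≡ 16² = 256 ≡ 24, 2^16 ≡ 24² = 576 ≡ 25. Since 25 = 16 + 8 + 1, 2^25 ≡ 25·24·2: 25·24 = 600 ≡ 20, then 20·2 = 40 ≡ 11. So 2^25 ≡ 11 (mod 29).
Hence ψ⁻¹(2) = 11.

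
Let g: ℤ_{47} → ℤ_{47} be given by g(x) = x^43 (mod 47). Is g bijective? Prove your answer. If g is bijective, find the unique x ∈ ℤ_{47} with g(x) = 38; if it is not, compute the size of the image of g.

Since 47 is prime, the nonzero elements of ℤ_{47} form a cyclic group of order 46.
As gcd(43, 46) = 1, raising to the 43rd power is a bijection on this group: if s^43 ≡ t^43 then (st^{−1})^43 = 1, and the only element of order dividing gcd(43, 46) = 1 is 1, so s = t.
With g(0) = 0 this makes g injective on all of ℤ_{47}, hence bijective (finite equal-size domain and codomain). In particular g is bijective.
Since g is bijective, we find the preimage of 38. The inverse of x ↦ x^43 on (ℤ_{47})^× is x ↦ x^15, because 43·15 = 645 = 14·46 + 1 ≡ 1 (mod 46) and x^{46} = 1 for x ≠ 0 (Fermat). So g⁻¹(38) = 38^15 mod 47.
Repeated squaring mod 47: 38^1 ≡ 38, 38^2 ≡ 38² = 1444 ≡ 34, 38^4 ≡ 34² = 1156 ≡ 28, 38^8 ≡ 28² = 784 ≡ 32. Since 15 = 8 + 4 + 2 + 1, 38^15 ≡ 32·28·34·38: 32·28 = 896 ≡ 3, then 3·34 = 102 ≡ 8, then 8·38 = 304 ≡ 22. So 38^15 ≡ 22 (mod 47).
Hence g⁻¹(38) = 22.

22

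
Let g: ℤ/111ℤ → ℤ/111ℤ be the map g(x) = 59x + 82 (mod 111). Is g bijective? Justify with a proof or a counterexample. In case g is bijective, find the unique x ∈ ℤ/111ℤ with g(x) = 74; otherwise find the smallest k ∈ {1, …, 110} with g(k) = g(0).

Recall: g is injective when g(x_1) = g(x_2) forces x_1 = x_2.
If g(x_1) = g(x_2), then 59x_1 ≡ 59x_2 (mod 111). Because gcd(59, 111) = 1, we may cancel 59 to get x_1 ≡ x_2 (mod 111).
We now compute 59⁻¹ mod 111 explicitly. Euclid's algorithm: 111 = 1·59 + 52, 59 = 1·52 + 7, 52 = 7·7 + 3, 7 = 2·3 + 1; back-substituting gives 1 = 32·59 − 17·111, so 59⁻¹ ≡ 32 (mod 111).
For any y ∈ ℤ/111ℤ, x = 32(y − 82) mod 111 satisfies g(x) = 59·32(y − 82) + 82 ≡ y (since 59·32 ≡ 1 mod 111). So every y has a preimage.
So g is bijective.
Since g is bijective, we find g⁻¹(74): we need 59x ≡ 74 − 82 ≡ 103 (mod 111). Using 59⁻¹ = 32: x ≡ 32·103 = 3296 = 29·111 + 77, so x = 77.
Check: g(77) = 59·77 + 82 = 4625 = 41·111 + 74 ≡ 74 (mod 111).

77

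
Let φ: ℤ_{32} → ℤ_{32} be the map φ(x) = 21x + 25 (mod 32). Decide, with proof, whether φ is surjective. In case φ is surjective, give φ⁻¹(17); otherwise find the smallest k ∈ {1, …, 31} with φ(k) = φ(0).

Since gcd(21, 32) = 1, 21 is invertible modulo 32. Euclid's algorithm: 32 = 1·21 + 11, 21 = 1·11 + 10, 11 = 1·10 + 1; back-substituting gives 1 = 29·21 − 19·32, so 21⁻¹ ≡ 29 (mod 32).
For any y ∈ ℤ_{32}, x = 29(y − 25) mod 32 satisfies φ(x) = 21·29(y − 25) + 25 ≡ y (since 21·29 ≡ 1 mod 32). So every y has a preimage.
Thus φ is surjective.
Since φ is surjective, we compute φ⁻¹(17): solve 21x + 25 ≡ 17 (mod 32), i.e. 21x ≡ 24 (mod 32).
Multiplying by 21⁻¹ = 29 gives x ≡ 29·24 = 696 = 21·32 + 24 ≡ 24 (mod 32).
Check: φ(24) = 21·24 + 25 = 529 = 16·32 + 17 ≡ 17 (mod 32).

24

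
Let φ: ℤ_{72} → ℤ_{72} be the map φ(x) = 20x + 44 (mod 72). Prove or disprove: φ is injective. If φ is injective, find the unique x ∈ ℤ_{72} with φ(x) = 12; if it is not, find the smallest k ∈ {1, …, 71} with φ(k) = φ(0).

Recall: injectivity means: for all a, b in the domain, φ(a) = φ(b) implies a = b.
We have gcd(20, 72) = 4 > 1. Taking a = 0 and b = 18: φ(0) = 44 and φ(18) = 20·18 + 44 = 404 ≡ 44 (mod 72).
So φ(0) = φ(18) while 0 ≠ 18, therefore φ is not injective.
Since φ is not injective, we find the least positive k with φ(k) = φ(0): this means 20k ≡ 0 (mod 72), i.e. 72 ∣ 20k. Since gcd(20, 72) = 4, dividing through by 4 this holds exactly when 18 ∣ 5k, and as gcd(5, 18) = 1, exactly when 18 ∣ k.
The smallest positive such k is 18.

18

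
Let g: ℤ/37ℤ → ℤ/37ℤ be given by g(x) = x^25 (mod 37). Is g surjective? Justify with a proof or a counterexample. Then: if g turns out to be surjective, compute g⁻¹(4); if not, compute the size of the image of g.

Since 37 is prime, the nonzero elements of ℤ/37ℤ form a cyclic group of order 36.
As gcd(25, 36) = 1, raising to the 25th power is a bijection on this group: if u^25 ≡ v^25 then (uv^{−1})^25 = 1, and the only element of order dividing gcd(25, 36) = 1 is 1, so u = v.
With g(0) = 0 this makes g injective on all of ℤ/37ℤ, hence bijective (finite equal-size domain and codomain). In particular g is surjective.
Since g is surjective, we find the preimage of 4. The inverse of x ↦ x^25 on (ℤ/37ℤ)^× is x ↦ x^13, because 25·13 = 325 = 9·36 + 1 ≡ 1 (mod 36) and x^{36} = 1 for x ≠ 0 (Fermat). So g⁻¹(4) = 4^13 mod 37.
Repeated squaring mod 37: 4^1 ≡ 4, 4^2 ≡ 4² = 16, 4^4 ≡ 16² = 256 ≡ 34, 4^8 ≡ 34² = 1156 ≡ 9. Since 13 = 8 + 4 + 1, 4^13 ≡ 9·34·4: 9·34 = 306 ≡ 10, then 10·4 = 40 ≡ 3. So 4^13 ≡ 3 (mod 37).
Hence g⁻¹(4) = 3.

3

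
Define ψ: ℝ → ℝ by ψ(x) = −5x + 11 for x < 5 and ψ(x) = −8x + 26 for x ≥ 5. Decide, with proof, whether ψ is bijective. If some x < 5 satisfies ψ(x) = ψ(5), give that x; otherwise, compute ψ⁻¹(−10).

21/5

Both pieces are strictly decreasing (slopes −5 and −8), so each is injective on its own interval.
The left piece maps (−∞, 5) onto (−14, ∞); the right piece maps [5, ∞) onto (−∞, −14].
Since −14 = −14, the images partition ℝ: ψ is injective and surjective, hence bijective.
Because the two images are disjoint, no x < 5 has ψ(x) = ψ(5), so we compute ψ⁻¹(−10): −10 lies in (−14, ∞), so solve −5x + 11 = −10: x = (−10 − 11)/(−5) = 21/5.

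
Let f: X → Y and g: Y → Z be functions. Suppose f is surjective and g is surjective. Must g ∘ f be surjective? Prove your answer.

surjective

Let c ∈ Z. Since g is surjective, there is b ∈ Y with g(b) = c. Since f is surjective, there is a ∈ X with f(a) = b.
Then (g ∘ f)(a) = g(b) = c. So g ∘ f is surjective.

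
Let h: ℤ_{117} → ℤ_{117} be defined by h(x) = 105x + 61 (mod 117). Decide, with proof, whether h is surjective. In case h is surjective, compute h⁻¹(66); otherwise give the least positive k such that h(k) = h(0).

Since gcd(105, 117) = 3, we have 105x ≡ 0 (mod 3) for all x, so h(x) ≡ 1 (mod 3).
But 0 ≢ 1 (mod 3), so 0 ∈ ℤ_{117} has no preimage. Thus h is not surjective.
Since h is not surjective, we find the least positive k with h(k) = h(0): this means 105k ≡ 0 (mod 117), i.e. 117 ∣ 105k. Since gcd(105, 117) = 3, dividing through by 3 this holds exactly when 39 ∣ 35k, and as gcd(35, 39) = 1, exactly when 39 ∣ k.
The smallest positive such k is 39.

39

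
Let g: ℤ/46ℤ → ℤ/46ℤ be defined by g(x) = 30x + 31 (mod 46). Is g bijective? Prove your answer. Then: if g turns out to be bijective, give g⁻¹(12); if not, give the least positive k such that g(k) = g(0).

We have gcd(30, 46) = 2 > 1. Taking s = 0 and t = 23: g(0) = 31 and g(23) = 30·23 + 31 = 721 ≡ 31 (mod 46).
So g(0) = g(23) while 0 ≠ 23, hence g is not injective, hence not bijective.
Since g is not bijective, we find the least positive k with g(k) = g(0): this means 30k ≡ 0 (mod 46), i.e. 46 ∣ 30k. Since gcd(30, 46) = 2, dividing through by 2 this holds exactly when 23 ∣ 15k, and as gcd(15, 23) = 1, exactly when 23 ∣ k.
The smallest positive such k is 23.

23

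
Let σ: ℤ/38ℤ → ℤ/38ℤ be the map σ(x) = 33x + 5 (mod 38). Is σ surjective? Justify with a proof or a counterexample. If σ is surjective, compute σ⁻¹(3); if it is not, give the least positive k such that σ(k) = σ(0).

8

Recall: surjectivity means every element of the codomain has a preimage under σ.
Since gcd(33, 38) = 1, 33 is invertible modulo 38. Euclid's algorithm: 38 = 1·33 + 5, 33 = 6·5 + 3, 5 = 1·3 + 2, 3 = 1·2 + 1; back-substituting gives 1 = 15·33 − 13·38, so 33⁻¹ ≡ 15 (mod 38).
For any y ∈ ℤ/38ℤ, x = 15(y − 5) mod 38 satisfies σ(x) = 33·15(y − 5) + 5 ≡ y (since 33·15 ≡ 1 mod 38). So every y has a preimage.
Thus σ is surjective.
Since σ is surjective, we compute σ⁻¹(3): solve 33x + 5 ≡ 3 (mod 38), i.e. 33x ≡ 36 (mod 38).
Multiplying by 33⁻¹ = 15 gives x ≡ 15·36 = 540 = 14·38 + 8 ≡ 8 (mod 38).
Check: σ(8) = 33·8 + 5 = 269 = 7·38 + 3 ≡ 3 (mod 38).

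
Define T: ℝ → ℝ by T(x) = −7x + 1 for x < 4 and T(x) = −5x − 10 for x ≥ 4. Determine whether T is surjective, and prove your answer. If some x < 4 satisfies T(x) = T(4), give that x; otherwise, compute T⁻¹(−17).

Both pieces are strictly decreasing (slopes −7 and −5), so each is injective on its own interval.
The left piece maps (−∞, 4) onto (−27, ∞); the right piece maps [4, ∞) onto (−∞, −30].
The union (−27, ∞) ∪ (−∞, −30] omits the interval between −27 and −30; in particular −27 has no preimage. So T is not surjective.
Because the two images are disjoint, no x < 4 has T(x) = T(4), so we compute T⁻¹(−17): −17 lies in (−27, ∞), so solve −7x + 1 = −17: x = (−17 − 1)/(−7) = 18/7.

18/7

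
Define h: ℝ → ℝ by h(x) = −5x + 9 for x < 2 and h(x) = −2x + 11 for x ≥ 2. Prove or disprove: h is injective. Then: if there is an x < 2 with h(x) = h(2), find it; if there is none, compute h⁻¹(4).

2/5

Both pieces are strictly decreasing (slopes −5 and −2), so each is injective on its own interval.
The left piece maps (−∞, 2) onto (−1, ∞); the right piece maps [2, ∞) onto (−∞, 7].
These images overlap. In particular h(2) = 7 (right piece), and solving −5x + 9 = 7 on the left piece gives x = 2/5 < 2.
So h(2/5) = h(2) with 2/5 ≠ 2, and h is not injective. This x = 2/5 is the requested value below 2.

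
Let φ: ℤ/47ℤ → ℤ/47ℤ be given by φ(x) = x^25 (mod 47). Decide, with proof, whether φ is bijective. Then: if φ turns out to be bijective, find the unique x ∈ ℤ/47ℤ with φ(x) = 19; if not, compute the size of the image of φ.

Since 47 is prime, the nonzero elements of ℤ/47ℤ form a cyclic group of order 46.
As gcd(25, 46) = 1, raising to the 25th power is a bijection on this group: if a^25 ≡ b^25 then (ab^{−1})^25 = 1, and the only element of order dividing gcd(25, 46) = 1 is 1, so a = b.
With φ(0) = 0 this makes φ injective on all of ℤ/47ℤ, hence bijective (finite equal-size domain and codomain). In particular φ is bijective.
Since φ is bijective, we find the preimage of 19. The inverse of x ↦ x^25 on (ℤ/47ℤ)^× is x ↦ x^35, because 25·35 = 875 = 19·46 + 1 ≡ 1 (mod 46) and x^{46} = 1 for x ≠ 0 (Fermat). So φ⁻¹(19) = 19^35 mod 47.
Repeated squaring mod 47: 19^1 ≡ 19, 19^2 ≡ 19² = 361 ≡ 32, 19^4 ≡ 32² = 1024 ≡ 37, 19^8 ≡ 37² = 1369 ≡ 6, 19^16 ≡ 6² = 36, 19^32 ≡ 36² = 1296 ≡ 27. Since 35 = 32 + 2 + 1, 19^35 ≡ 27·32·19: 27·32 = 864 ≡ 18, then 18·19 = 342 ≡ 13. So 19^35 ≡ 13 (mod 47).
Hence φ⁻¹(19) = 13.

13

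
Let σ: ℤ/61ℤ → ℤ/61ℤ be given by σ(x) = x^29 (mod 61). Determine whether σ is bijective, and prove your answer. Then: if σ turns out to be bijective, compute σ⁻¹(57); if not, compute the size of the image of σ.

15

Since 61 is prime, the nonzero elements of ℤ/61ℤ form a cyclic group of order 60.
As gcd(29, 60) = 1, raising to the 29th power is a bijection on this group: if a^29 ≡ b^29 then (ab^{−1})^29 = 1, and the only element of order dividing gcd(29, 60) = 1 is 1, so a = b.
With σ(0) = 0 this makes σ injective on all of ℤ/61ℤ, hence bijective (finite equal-size domain and codomain). In particular σ is bijective.
Since σ is bijective, we find the preimage of 57. The inverse of x ↦ x^29 on (ℤ/61ℤ)^× is x ↦ x^29, because 29·29 = 841 = 14·60 + 1 ≡ 1 (mod 60) and x^{60} = 1 for x ≠ 0 (Fermat). So σ⁻¹(57) = 57^29 mod 61.
Repeated squaring mod 61: 57^1 ≡ 57, 57^2 ≡ 57² = 3249 ≡ 16, 57^4 ≡ 16² = 256 ≡ 12, 57^8 ≡ 12² = 144 ≡ 22, 57^16 ≡ 22² = 484 ≡ 57. Since 29 = 16 + 8 + 4 + 1, 57^29 ≡ 57·22·12·57: 57·22 = 1254 ≡ 34, then 34·12 = 408 ≡ 42, then 42·57 = 2394 ≡ 15. So 57^29 ≡ 15 (mod 61).
Hence σ⁻¹(57) = 15.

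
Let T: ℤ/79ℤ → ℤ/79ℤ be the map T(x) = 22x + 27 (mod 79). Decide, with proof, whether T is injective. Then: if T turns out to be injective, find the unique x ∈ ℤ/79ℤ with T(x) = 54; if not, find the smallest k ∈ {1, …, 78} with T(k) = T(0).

12

Suppose T(u) = T(v) in ℤ/79ℤ. Then 22u + 27 ≡ 22v + 27 (mod 79), thus 22(u − v) ≡ 0 (mod 79).
Since gcd(22, 79) = 1, 22 is invertible modulo 79, therefore u − v ≡ 0 (mod 79), i.e. u = v.
Hence T is injective.
We now compute 22⁻¹ mod 79 explicitly. Euclid's algorithm: 79 = 3·22 + 13, 22 = 1·13 + 9, 13 = 1·9 + 4, 9 = 2·4 + 1; back-substituting gives 1 = 18·22 − 5·79, so 22⁻¹ ≡ 18 (mod 79).
Since T is injective, we compute T⁻¹(54): solve 22x + 27 ≡ 54 (mod 79), i.e. 22x ≡ 27 (mod 79).
Multiplying by 22⁻¹ = 18 gives x ≡ 18·27 = 486 = 6·79 + 12 ≡ 12 (mod 79).
Check: T(12) = 22·12 + 27 = 291 = 3·79 + 54 ≡ 54 (mod 79).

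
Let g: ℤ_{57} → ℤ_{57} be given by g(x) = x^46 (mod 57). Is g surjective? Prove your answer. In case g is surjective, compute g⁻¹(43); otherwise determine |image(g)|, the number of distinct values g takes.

g(8): Repeated squaring mod 57: 8^1 ≡ 8, 8^2 ≡ 8² = 64 ≡ 7, 8^4 ≡ 7² = 49, 8^8 ≡ 49² = 2401 ≡ 7, 8^16 ≡ 7² = 49, 8^32 ≡ 49² = 2401 ≡ 7. Since 46 = 32 + 8 + 4 + 2, 8^46 ≡ 7·7·49·7: 7·7 = 49, then 49·49 = 2401 ≡ 7, then 7·7 = 49. So 8^46 ≡ 49 (mod 57).
g(11): Repeated squaring mod 57: 11^1 ≡ 11, 11^2 ≡ 11² = 121 ≡ 7, 11^4 ≡ 7² = 49, 11^8 ≡ 49² = 2401 ≡ 7, 11^16 ≡ 7² = 49, 11^32 ≡ 49² = 2401 ≡ 7. Since 46 = 32 + 8 + 4 + 2, 11^46 ≡ 7·7·49·7: 7·7 = 49, then 49·49 = 2401 ≡ 7, then 7·7 = 49. So 11^46 ≡ 49 (mod 57).
So g(8) = g(11) = 49 while 8 ≠ 11, hence g is not injective.
A non-injective map from the 57-element set ℤ_{57} to itself takes at most 56 distinct values, so it cannot be surjective. Thus g is not surjective.
Since g is not surjective, we determine |image(g)|. Computing x^46 mod 57 for each x (by repeated squaring, reducing mod 57 at every step), the values g(0), g(1), …, g(56) are: 0, 1, 55, 54, 4, 43, 6, 7, 49, 9, 28, 49, 45, 25, 43, 42, 16, 55, 39, 19, 1, 36, 16, 4, 24, 25, 7, 30, 28, 28, 30, 7, 25, 24, 4, 16, 36, 1, 19, 39, 55, 16, 42, 43, 25, 45, 49, 28, 9, 49, 7, 6, 43, 4, 54, 55, 1.
The distinct values are {0, 1, 4, 6, 7, 9, 16, 19, 24, 25, 28, 30, 36, 39, 42, 43, 45, 49, 54, 55}; there are 20 of them.

20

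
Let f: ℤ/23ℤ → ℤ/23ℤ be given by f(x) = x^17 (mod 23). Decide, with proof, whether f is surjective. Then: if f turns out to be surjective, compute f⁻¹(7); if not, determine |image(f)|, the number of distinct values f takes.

20

Since 23 is prime, the nonzero elements of ℤ/23ℤ form a cyclic group of order 22.
As gcd(17, 22) = 1, raising to the 17th power is a bijection on this group: if x_1^17 ≡ x_2^17 then (x_1x_2^{−1})^17 = 1, and the only element of order dividing gcd(17, 22) = 1 is 1, so x_1 = x_2.
With f(0) = 0 this makes f injective on all of ℤ/23ℤ, hence bijective (finite equal-size domain and codomain). In particular f is surjective.
Since f is surjective, we find the preimage of 7. The inverse of x ↦ x^17 on (ℤ/23ℤ)^× is x ↦ x^13, because 17·13 = 221 = 10·22 + 1 ≡ 1 (mod 22) and x^{22} = 1 for x ≠ 0 (Fermat). So f⁻¹(7) = 7^13 mod 23.
Repeated squaring mod 23: 7^1 ≡ 7, 7^2 ≡ 7² = 49 ≡ 3, 7^4 ≡ 3² = 9, 7^8 ≡ 9² = 81 ≡ 12. Since 13 = 8 + 4 + 1, 7^13 ≡ 12·9·7: 12·9 = 108 ≡ 16, then 16·7 = 112 ≡ 20. So 7^13 ≡ 20 (mod 23).
Hence f⁻¹(7) = 20.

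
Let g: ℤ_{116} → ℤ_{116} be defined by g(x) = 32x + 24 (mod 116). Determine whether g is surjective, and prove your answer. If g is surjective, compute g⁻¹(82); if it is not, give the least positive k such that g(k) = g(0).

Recall: g is surjective if every y in the codomain equals g(x) for some x in the domain.
Since gcd(32, 116) = 4, we have 32x ≡ 0 (mod 4) for all x, so g(x) ≡ 0 (mod 4).
But 1 ≢ 0 (mod 4), so 1 ∈ ℤ_{116} has no preimage. Therefore g is not surjective.
Since g is not surjective, we find the least positive k with g(k) = g(0): this means 32k ≡ 0 (mod 116), i.e. 116 ∣ 32k. Since gcd(32, 116) = 4, dividing through by 4 this holds exactly when 29 ∣ 8k, and as gcd(8, 29) = 1, exactly when 29 ∣ k.
The smallest positive such k is 29.

29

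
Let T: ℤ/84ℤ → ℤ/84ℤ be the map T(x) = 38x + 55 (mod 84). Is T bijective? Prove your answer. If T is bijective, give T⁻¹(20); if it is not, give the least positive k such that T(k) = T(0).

42

We have gcd(38, 84) = 2 > 1. Taking u = 0 and v = 42: T(0) = 55 and T(42) = 38·42 + 55 = 1651 ≡ 55 (mod 84).
So T(0) = T(42) while 0 ≠ 42, therefore T is not injective, hence not bijective.
Since T is not bijective, we find the least positive k with T(k) = T(0): this means 38k ≡ 0 (mod 84), i.e. 84 ∣ 38k. Since gcd(38, 84) = 2, dividing through by 2 this holds exactly when 42 ∣ 19k, and as gcd(19, 42) = 1, exactly when 42 ∣ k.
The smallest positive such k is 42.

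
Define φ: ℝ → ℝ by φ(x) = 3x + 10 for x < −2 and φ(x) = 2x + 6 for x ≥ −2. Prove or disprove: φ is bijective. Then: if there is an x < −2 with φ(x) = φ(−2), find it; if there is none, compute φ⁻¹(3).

Both pieces are strictly increasing (slopes 3 and 2), so each is injective on its own interval.
The left piece maps (−∞, −2) onto (−∞, 4); the right piece maps [−2, ∞) onto [2, ∞).
These images overlap. In particular φ(−2) = 2 (right piece), and solving 3x + 10 = 2 on the left piece gives x = −8/3 < −2.
So φ(−8/3) = φ(−2) with −8/3 ≠ −2, and φ is not injective, hence not bijective. This x = −8/3 is the requested value below −2.

-8/3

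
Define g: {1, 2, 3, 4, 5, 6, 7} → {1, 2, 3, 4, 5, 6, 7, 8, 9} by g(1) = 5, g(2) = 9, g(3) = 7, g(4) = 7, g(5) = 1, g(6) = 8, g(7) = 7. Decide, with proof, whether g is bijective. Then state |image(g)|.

5

g(3) = 7 = g(4) with 3 ≠ 4, so g is not injective, hence not bijective.
The image of g is {1, 5, 7, 8, 9}, which has 5 elements.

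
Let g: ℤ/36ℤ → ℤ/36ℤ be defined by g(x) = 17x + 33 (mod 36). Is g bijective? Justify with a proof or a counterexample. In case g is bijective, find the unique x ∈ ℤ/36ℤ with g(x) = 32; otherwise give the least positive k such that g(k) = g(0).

19

Suppose g(s) = g(t) in ℤ/36ℤ. Then 17s + 33 ≡ 17t + 33 (mod 36), hence 17(s − t) ≡ 0 (mod 36).
Since gcd(17, 36) = 1, 17 is invertible modulo 36, hence s − t ≡ 0 (mod 36), i.e. s = t.
We now compute 17⁻¹ mod 36 explicitly. Euclid's algorithm: 36 = 2·17 + 2, 17 = 8·2 + 1; back-substituting gives 1 = 17·17 − 8·36, so 17⁻¹ ≡ 17 (mod 36).
Then y ↦ 17(y − 33) is a two-sided inverse to g, so every y ∈ ℤ/36ℤ has a preimage.
Thus g is bijective.
Since g is bijective, we find g⁻¹(32): we need 17x ≡ 32 − 33 ≡ 35 (mod 36). Using 17⁻¹ = 17: x ≡ 17·35 = 595 = 16·36 + 19, so x = 19.
Check: g(19) = 17·19 + 33 = 356 = 9·36 + 32 ≡ 32 (mod 36).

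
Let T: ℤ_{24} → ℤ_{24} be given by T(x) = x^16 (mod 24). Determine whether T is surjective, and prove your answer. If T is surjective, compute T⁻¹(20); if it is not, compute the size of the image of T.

T(2): Repeated squaring mod 24: 2^1 ≡ 2, 2^2 ≡ 2² = 4, 2^4 ≡ 4² = 16, 2^8 ≡ 16² = 256 ≡ 16, 2^16 ≡ 16² = 256 ≡ 16. So 2^16 ≡ 16 (mod 24).
T(4): Repeated squaring mod 24: 4^1 ≡ 4, 4^2 ≡ 4² = 16, 4^4 ≡ 16² = 256 ≡ 16, 4^8 ≡ 16² = 256 ≡ 16, 4^16 ≡ 16² = 256 ≡ 16. So 4^16 ≡ 16 (mod 24).
So T(2) = T(4) = 16 while 2 ≠ 4, thus T is not injective.
A non-injective map from the 24-element set ℤ_{24} to itself takes at most 23 distinct values, so it cannot be surjective. Thus T is not surjective.
Since T is not surjective, we determine |image(T)|. Computing x^16 mod 24 for each x (by repeated squaring, reducing mod 24 at every step), the values T(0), T(1), …, T(23) are: 0, 1, 16, 9, 16, 1, 0, 1, 16, 9, 16, 1, 0, 1, 16, 9, 16, 1, 0, 1, 16, 9, 16, 1.
The distinct values are {0, 1, 9, 16}; there are 4 of them.

4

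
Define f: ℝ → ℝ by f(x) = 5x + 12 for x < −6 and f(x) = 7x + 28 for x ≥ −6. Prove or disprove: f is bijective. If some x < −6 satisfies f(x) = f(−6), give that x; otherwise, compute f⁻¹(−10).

Both pieces are strictly increasing (slopes 5 and 7), so each is injective on its own interval.
The left piece maps (−∞, −6) onto (−∞, −18); the right piece maps [−6, ∞) onto [−14, ∞).
The images leave a gap (−18 has no preimage), so f is not surjective, hence not bijective.
Because the two images are disjoint, no x < −6 has f(x) = f(−6), so we compute f⁻¹(−10): −10 lies in [−14, ∞), so solve 7x + 28 = −10: x = (−10 − 28)/7 = −38/7.

-38/7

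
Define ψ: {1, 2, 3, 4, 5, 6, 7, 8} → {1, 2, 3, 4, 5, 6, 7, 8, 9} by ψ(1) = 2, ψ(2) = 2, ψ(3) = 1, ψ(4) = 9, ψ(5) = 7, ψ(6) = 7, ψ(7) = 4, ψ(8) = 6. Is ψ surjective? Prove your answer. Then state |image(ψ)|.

6

No element maps to 3, so ψ is not surjective.
The image of ψ is {1, 2, 4, 6, 7, 9}, which has 6 elements.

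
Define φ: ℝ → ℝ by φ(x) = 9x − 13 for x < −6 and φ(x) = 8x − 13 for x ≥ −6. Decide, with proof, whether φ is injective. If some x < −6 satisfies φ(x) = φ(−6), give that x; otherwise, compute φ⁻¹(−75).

-62/9

Both pieces are strictly increasing (slopes 9 and 8), so each is injective on its own interval.
The left piece maps (−∞, −6) onto (−∞, −67); the right piece maps [−6, ∞) onto [−61, ∞).
These images are disjoint, so no value is attained by both pieces. Hence φ is injective.
Because the two images are disjoint, no x < −6 has φ(x) = φ(−6), so we compute φ⁻¹(−75): −75 lies in (−∞, −67), so solve 9x − 13 = −75: x = (−75 + 13)/9 = −62/9.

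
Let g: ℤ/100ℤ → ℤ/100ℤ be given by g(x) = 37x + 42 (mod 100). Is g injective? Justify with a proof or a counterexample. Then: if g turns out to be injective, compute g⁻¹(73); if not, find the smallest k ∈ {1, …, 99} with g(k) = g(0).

Suppose g(s) = g(t) in ℤ/100ℤ. Then 37s + 42 ≡ 37t + 42 (mod 100), therefore 37(s − t) ≡ 0 (mod 100).
Since gcd(37, 100) = 1, 37 is invertible modulo 100, thus s − t ≡ 0 (mod 100), i.e. s = t.
Therefore g is injective.
We now compute 37⁻¹ mod 100 explicitly. Euclid's algorithm: 100 = 2·37 + 26, 37 = 1·26 + 11, 26 = 2·11 + 4, 11 = 2·4 + 3, 4 = 1·3 + 1; back-substituting gives 1 = 73·37 − 27·100, so 37⁻¹ ≡ 73 (mod 100).
Since g is injective, we compute g⁻¹(73): solve 37x + 42 ≡ 73 (mod 100), i.e. 37x ≡ 31 (mod 100).
Multiplying by 37⁻¹ = 73 gives x ≡ 73·31 = 2263 = 22·100 + 63 ≡ 63 (mod 100).
Check: g(63) = 37·63 + 42 = 2373 = 23·100 + 73 ≡ 73 (mod 100).

63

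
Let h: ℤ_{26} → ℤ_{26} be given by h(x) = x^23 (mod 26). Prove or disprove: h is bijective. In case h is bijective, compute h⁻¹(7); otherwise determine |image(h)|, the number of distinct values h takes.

Computing x^23 mod 26 for each x (by repeated squaring, reducing mod 26 at every step), the values h(0), h(1), …, h(25) are: 0, 1, 20, 9, 10, 21, 24, 15, 18, 3, 4, 19, 12, 13, 14, 7, 22, 23, 8, 11, 2, 5, 16, 17, 6, 25.
Every element of ℤ_{26} appears exactly once in this list, so h is a bijection, and in particular bijective.
Since h is bijective, we read off the preimage of 7 from the same table: h(15) = 7, so h⁻¹(7) = 15.

15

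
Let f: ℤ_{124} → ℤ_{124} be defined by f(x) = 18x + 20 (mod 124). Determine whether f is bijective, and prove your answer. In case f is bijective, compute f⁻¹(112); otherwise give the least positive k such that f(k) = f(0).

We have gcd(18, 124) = 2 > 1. Taking u = 0 and v = 62: f(0) = 20 and f(62) = 18·62 + 20 = 1136 ≡ 20 (mod 124).
So f(0) = f(62) while 0 ≠ 62, hence f is not injective, hence not bijective.
Since f is not bijective, we find the least positive k with f(k) = f(0): this means 18k ≡ 0 (mod 124), i.e. 124 ∣ 18k. Since gcd(18, 124) = 2, dividing through by 2 this holds exactly when 62 ∣ 9k, and as gcd(9, 62) = 1, exactly when 62 ∣ k.
The smallest positive such k is 62.

62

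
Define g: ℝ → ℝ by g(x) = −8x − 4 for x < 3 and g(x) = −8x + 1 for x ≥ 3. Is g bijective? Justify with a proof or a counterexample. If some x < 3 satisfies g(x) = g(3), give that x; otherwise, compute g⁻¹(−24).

Both pieces are strictly decreasing (slopes −8 and −8), so each is injective on its own interval.
The left piece maps (−∞, 3) onto (−28, ∞); the right piece maps [3, ∞) onto (−∞, −23].
These images overlap. In particular g(3) = −23 (right piece), and solving −8x − 4 = −23 on the left piece gives x = 19/8 < 3.
So g(19/8) = g(3) with 19/8 ≠ 3, and g is not injective, hence not bijective. This x = 19/8 is the requested value below 3.

19/8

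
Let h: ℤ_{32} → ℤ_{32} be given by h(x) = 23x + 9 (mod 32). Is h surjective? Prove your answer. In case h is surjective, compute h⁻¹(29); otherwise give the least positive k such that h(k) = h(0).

Recall that surjectivity means every element of the codomain has a preimage under h.
Since gcd(23, 32) = 1, 23 is invertible modulo 32. Euclid's algorithm: 32 = 1·23 + 9, 23 = 2·9 + 5, 9 = 1·5 + 4, 5 = 1·4 + 1; back-substituting gives 1 = 7·23 − 5·32, so 23⁻¹ ≡ 7 (mod 32).
For any y ∈ ℤ_{32}, x = 7(y − 9) mod 32 satisfies h(x) = 23·7(y − 9) + 9 ≡ y (since 23·7 ≡ 1 mod 32). So every y has a preimage.
So h is surjective.
Since h is surjective, we compute h⁻¹(29): solve 23x + 9 ≡ 29 (mod 32), i.e. 23x ≡ 20 (mod 32).
Multiplying by 23⁻¹ = 7 gives x ≡ 7·20 = 140 = 4·32 + 12 ≡ 12 (mod 32).
Check: h(12) = 23·12 + 9 = 285 = 8·32 + 29 ≡ 29 (mod 32).

12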